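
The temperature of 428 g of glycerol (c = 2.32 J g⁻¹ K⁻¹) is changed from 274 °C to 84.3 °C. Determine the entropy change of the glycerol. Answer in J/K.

ΔS = -423 J/K

In kelvin: T₁ = 547.15 K, T₂ = 357.45 K. ΔS = ∫dQ_rev/T = m c ln(T₂/T₁) = 428 × 2.32 × ln(357.45/547.15) = -423 J/K.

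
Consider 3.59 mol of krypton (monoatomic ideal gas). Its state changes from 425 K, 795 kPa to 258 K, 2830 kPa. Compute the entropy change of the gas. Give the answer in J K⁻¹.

ΔS = nC_p ln(T₂/T₁) − nR ln(P₂/P₁), with C_p = 5R/2 = 20.79 J mol⁻¹ K⁻¹ for a monoatomic ideal gas.
ΔS = 3.59 × [20.79 × ln(258/425) − 8.314 × ln(2830/795)] = -75.1 J/K.

ΔS = -75.1 J/K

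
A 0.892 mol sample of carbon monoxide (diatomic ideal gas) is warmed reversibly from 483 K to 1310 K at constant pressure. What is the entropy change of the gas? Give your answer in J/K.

ΔS = 25.9 J/K

At constant pressure, ΔS = nC_p ln(T₂/T₁) with C_p = 7R/2 = 29.1 J mol⁻¹ K⁻¹.
ΔS = 0.892 × 29.1 × ln(1310/483) = 25.9 J/K.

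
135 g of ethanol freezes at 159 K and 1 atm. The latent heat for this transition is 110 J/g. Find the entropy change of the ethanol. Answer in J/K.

Heat released by the substance: Q = −mL = −135 × 110 = −14850 J.
At constant T, ΔS = Q_rev/T = −14850 / 159 = -93.4 J/K.

ΔS = -93.4 J/K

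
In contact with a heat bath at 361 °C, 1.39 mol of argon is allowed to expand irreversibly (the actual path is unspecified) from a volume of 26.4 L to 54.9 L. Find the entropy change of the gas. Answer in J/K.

Entropy is a state function, so ΔS_gas depends only on the end states.
For an isothermal ideal gas ΔS_gas = nR ln(V₂/V₁) = 1.39 × 8.314 × ln(54.9/26.4) = 8.46 J/K.

ΔS_gas = 8.46 J/K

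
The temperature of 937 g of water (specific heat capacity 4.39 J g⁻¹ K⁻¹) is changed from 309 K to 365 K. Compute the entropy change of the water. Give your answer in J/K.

ΔS = ∫dQ_rev/T = m c ln(T₂/T₁) = 937 × 4.39 × ln(365/309) = 685 J/K.

ΔS = 685 J/K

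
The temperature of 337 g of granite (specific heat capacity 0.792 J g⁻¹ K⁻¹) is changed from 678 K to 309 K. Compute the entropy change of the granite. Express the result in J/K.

ΔS = ∫dQ_rev/T = m c ln(T₂/T₁) = 337 × 0.792 × ln(309/678) = -210 J/K.

ΔS = -210 J/K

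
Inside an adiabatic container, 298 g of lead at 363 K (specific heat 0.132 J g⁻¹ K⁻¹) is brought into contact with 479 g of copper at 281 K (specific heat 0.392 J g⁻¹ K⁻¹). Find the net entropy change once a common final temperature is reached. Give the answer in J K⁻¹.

Energy balance: T_f = (m₁c₁T₁ + m₂c₂T₂)/(m₁c₁ + m₂c₂) = 295.2 K.
ΔS₁ = m₁c₁ ln(T_f/T₁) = 39.336 × ln(295.2/363) = -8.132 J/K.
ΔS₂ = m₂c₂ ln(T_f/T₂) = 187.768 × ln(295.2/281) = 9.259 J/K.
ΔS_total = -8.132 + 9.259 = 1.13 J/K.

ΔS_total = 1.13 J/K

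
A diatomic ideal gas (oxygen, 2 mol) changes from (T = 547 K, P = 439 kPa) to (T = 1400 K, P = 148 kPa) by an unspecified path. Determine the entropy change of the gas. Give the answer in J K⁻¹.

ΔS = 72.8 J/K

ΔS = nC_p ln(T₂/T₁) − nR ln(P₂/P₁), with C_p = 7R/2 = 29.1 J mol⁻¹ K⁻¹ for a diatomic ideal gas.
ΔS = 2 × [29.1 × ln(1400/547) − 8.314 × ln(148/439)] = 72.8 J/K.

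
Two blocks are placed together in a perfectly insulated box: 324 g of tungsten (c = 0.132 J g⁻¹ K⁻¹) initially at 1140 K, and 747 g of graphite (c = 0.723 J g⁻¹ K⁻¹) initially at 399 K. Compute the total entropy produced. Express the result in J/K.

Energy balance: T_f = (m₁c₁T₁ + m₂c₂T₂)/(m₁c₁ + m₂c₂) = 453.37 K.
ΔS₁ = m₁c₁ ln(T_f/T₁) = 42.768 × ln(453.37/1140) = -39.44 J/K.
ΔS₂ = m₂c₂ ln(T_f/T₂) = 540.081 × ln(453.37/399) = 69 J/K.
ΔS_total = -39.44 + 69 = 29.6 J/K.

ΔS_total = 29.6 J/K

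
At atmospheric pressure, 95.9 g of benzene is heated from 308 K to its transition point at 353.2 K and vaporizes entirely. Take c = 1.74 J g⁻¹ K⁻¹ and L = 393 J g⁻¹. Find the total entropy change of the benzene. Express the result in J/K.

ΔS = 130 J/K

Warming step: ΔS₁ = m c ln(T_tr/T_i) = 95.9 × 1.74 × ln(353.2/308) = 22.85 J/K.
Phase change: ΔS₂ = +mL/T_tr = 95.9 × 393 / 353.2 = 106.7 J/K.
ΔS_total = (22.85) + (106.7) = 130 J/K.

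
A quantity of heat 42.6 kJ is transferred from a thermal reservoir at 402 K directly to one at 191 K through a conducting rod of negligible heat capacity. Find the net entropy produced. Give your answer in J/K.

ΔS_hot = −Q/T_H = −42600/402 = -106 J/K and ΔS_cold = +Q/T_C = 42600/191 = 223 J/K.
ΔS_total = -106 + 223 = 117 J/K, positive as the second law requires.

ΔS_total = 117 J/K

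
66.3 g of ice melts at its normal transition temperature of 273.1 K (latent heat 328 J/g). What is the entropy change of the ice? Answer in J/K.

Heat absorbed by the substance: Q = mL = 66.3 × 328 = 21746.4 J.
At constant T, ΔS = Q_rev/T = 21746.4 / 273.1 = 79.6 J/K.

ΔS = 79.6 J/K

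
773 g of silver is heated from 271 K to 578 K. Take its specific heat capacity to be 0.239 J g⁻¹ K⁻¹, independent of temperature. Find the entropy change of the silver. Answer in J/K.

ΔS = 140 J/K

ΔS = ∫dQ_rev/T = m c ln(T₂/T₁) = 773 × 0.239 × ln(578/271) = 140 J/K.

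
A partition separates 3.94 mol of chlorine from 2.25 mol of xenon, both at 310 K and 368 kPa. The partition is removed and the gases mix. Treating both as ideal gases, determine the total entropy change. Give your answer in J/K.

ΔS_mix = 33.7 J/K

Mole fractions: x_A = 3.94/6.19 = 0.637, x_B = 0.363.
ΔS_mix = −R(n_A ln x_A + n_B ln x_B) = −8.314 × (3.94 ln 0.637 + 2.25 ln 0.363) = 33.7 J/K.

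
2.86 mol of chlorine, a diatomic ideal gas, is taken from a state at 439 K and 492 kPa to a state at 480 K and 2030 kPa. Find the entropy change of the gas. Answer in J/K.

ΔS = -26.3 J/K

ΔS = nC_p ln(T₂/T₁) − nR ln(P₂/P₁), with C_p = 7R/2 = 29.1 J mol⁻¹ K⁻¹ for a diatomic ideal gas.
ΔS = 2.86 × [29.1 × ln(480/439) − 8.314 × ln(2030/492)] = -26.3 J/K.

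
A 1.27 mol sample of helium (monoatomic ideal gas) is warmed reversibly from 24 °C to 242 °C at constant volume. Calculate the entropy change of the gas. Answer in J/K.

In kelvin: T₁ = 297.15 K, T₂ = 515.15 K. At constant volume, ΔS = nC_V ln(T₂/T₁) with C_V = 3R/2 = 12.47 J mol⁻¹ K⁻¹.
ΔS = 1.27 × 12.47 × ln(515.15/297.15) = 8.71 J/K.

ΔS = 8.71 J/K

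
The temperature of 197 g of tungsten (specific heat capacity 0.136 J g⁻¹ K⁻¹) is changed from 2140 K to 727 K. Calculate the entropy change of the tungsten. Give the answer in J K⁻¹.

ΔS = -28.9 J/K

ΔS = ∫dQ_rev/T = m c ln(T₂/T₁) = 197 × 0.136 × ln(727/2140) = -28.9 J/K.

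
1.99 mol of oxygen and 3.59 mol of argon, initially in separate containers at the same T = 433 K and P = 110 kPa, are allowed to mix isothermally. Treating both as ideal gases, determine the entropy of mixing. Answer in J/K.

Mole fractions: x_A = 1.99/5.58 = 0.357, x_B = 0.643.
ΔS_mix = −R(n_A ln x_A + n_B ln x_B) = −8.314 × (1.99 ln 0.357 + 3.59 ln 0.643) = 30.2 J/K.

ΔS_mix = 30.2 J/K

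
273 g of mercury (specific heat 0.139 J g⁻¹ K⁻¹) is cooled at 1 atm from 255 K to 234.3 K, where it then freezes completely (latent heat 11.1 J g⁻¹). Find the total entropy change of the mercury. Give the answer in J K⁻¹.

Cooling step: ΔS₁ = m c ln(T_tr/T_i) = 273 × 0.139 × ln(234.3/255) = -3.213 J/K.
Phase change: ΔS₂ = −mL/T_tr = −273 × 11.1 / 234.3 = -12.93 J/K.
ΔS_total = (-3.213) + (-12.93) = -16.1 J/K.

ΔS = -16.1 J/K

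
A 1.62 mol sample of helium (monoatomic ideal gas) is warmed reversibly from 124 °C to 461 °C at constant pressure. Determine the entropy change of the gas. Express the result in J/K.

ΔS = 20.7 J/K

In kelvin: T₁ = 397.15 K, T₂ = 734.15 K. At constant pressure, ΔS = nC_p ln(T₂/T₁) with C_p = 5R/2 = 20.79 J mol⁻¹ K⁻¹.
ΔS = 1.62 × 20.79 × ln(734.15/397.15) = 20.7 J/K.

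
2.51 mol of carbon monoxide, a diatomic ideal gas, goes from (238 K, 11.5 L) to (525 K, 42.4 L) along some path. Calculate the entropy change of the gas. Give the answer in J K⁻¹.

Entropy is a state function: ΔS = nC_V ln(T₂/T₁) + nR ln(V₂/V₁), with C_V = 5R/2 = 20.79 J mol⁻¹ K⁻¹ for a diatomic ideal gas.
ΔS = 2.51 × [20.79 × ln(525/238) + 8.314 × ln(42.4/11.5)] = 68.5 J/K.

ΔS = 68.5 J/K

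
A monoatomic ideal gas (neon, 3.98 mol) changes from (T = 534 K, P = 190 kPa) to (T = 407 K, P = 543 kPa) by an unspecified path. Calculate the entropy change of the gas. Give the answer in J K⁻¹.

ΔS = -57.2 J/K

ΔS = nC_p ln(T₂/T₁) − nR ln(P₂/P₁), with C_p = 5R/2 = 20.79 J mol⁻¹ K⁻¹ for a monoatomic ideal gas.
ΔS = 3.98 × [20.79 × ln(407/534) − 8.314 × ln(543/190)] = -57.2 J/K.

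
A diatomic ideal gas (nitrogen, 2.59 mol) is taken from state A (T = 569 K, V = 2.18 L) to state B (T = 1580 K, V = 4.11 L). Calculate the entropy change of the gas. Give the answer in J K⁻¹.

ΔS = 68.6 J/K

Entropy is a state function: ΔS = nC_V ln(T₂/T₁) + nR ln(V₂/V₁), with C_V = 5R/2 = 20.79 J mol⁻¹ K⁻¹ for a diatomic ideal gas.
ΔS = 2.59 × [20.79 × ln(1580/569) + 8.314 × ln(4.11/2.18)] = 68.6 J/K.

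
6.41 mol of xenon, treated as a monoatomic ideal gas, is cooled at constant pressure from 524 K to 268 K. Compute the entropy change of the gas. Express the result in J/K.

At constant pressure, ΔS = nC_p ln(T₂/T₁) with C_p = 5R/2 = 20.79 J mol⁻¹ K⁻¹.
ΔS = 6.41 × 20.79 × ln(268/524) = -89.3 J/K.

ΔS = -89.3 J/K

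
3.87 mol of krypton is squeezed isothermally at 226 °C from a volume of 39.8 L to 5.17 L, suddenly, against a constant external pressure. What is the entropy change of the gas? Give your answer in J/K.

ΔS_gas = -65.7 J/K

Entropy is a state function, so ΔS_gas depends only on the end states.
For an isothermal ideal gas ΔS_gas = nR ln(V₂/V₁) = 3.87 × 8.314 × ln(5.17/39.8) = -65.7 J/K.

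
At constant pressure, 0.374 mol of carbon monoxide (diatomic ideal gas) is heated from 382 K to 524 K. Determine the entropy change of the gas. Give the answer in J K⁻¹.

At constant pressure, ΔS = nC_p ln(T₂/T₁) with C_p = 7R/2 = 29.1 J mol⁻¹ K⁻¹.
ΔS = 0.374 × 29.1 × ln(524/382) = 3.44 J/K.

ΔS = 3.44 J/K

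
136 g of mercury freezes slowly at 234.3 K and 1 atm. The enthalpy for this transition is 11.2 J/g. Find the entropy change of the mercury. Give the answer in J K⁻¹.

Heat released by the substance: Q = −mL = −136 × 11.2 = −1523.2 J.
At constant T, ΔS = Q_rev/T = −1523.2 / 234.3 = -6.5 J/K.

ΔS = -6.5 J/K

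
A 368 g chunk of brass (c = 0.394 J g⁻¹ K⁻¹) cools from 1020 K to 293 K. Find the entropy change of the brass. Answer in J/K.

ΔS = -181 J/K

ΔS = ∫dQ_rev/T = m c ln(T₂/T₁) = 368 × 0.394 × ln(293/1020) = -181 J/K.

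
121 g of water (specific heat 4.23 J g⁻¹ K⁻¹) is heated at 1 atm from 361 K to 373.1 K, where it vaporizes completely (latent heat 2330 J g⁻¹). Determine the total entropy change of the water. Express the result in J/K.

ΔS = 773 J/K

Warming step: ΔS₁ = m c ln(T_tr/T_i) = 121 × 4.23 × ln(373.1/361) = 16.874 J/K.
Phase change: ΔS₂ = +mL/T_tr = 121 × 2330 / 373.1 = 755.64 J/K.
ΔS_total = (16.874) + (755.64) = 773 J/K.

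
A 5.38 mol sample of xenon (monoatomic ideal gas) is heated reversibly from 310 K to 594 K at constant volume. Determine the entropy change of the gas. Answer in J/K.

ΔS = 43.6 J/K

At constant volume, ΔS = nC_V ln(T₂/T₁) with C_V = 3R/2 = 12.47 J mol⁻¹ K⁻¹.
ΔS = 5.38 × 12.47 × ln(594/310) = 43.6 J/K.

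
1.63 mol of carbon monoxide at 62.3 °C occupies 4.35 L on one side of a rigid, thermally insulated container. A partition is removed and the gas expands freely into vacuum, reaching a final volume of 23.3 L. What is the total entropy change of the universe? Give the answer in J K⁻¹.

No heat is exchanged and no work is done, so the ideal-gas temperature stays constant.
Entropy is a state function; using a reversible isothermal path, ΔS_gas = nR ln(V₂/V₁) = 1.63 × 8.314 × ln(23.3/4.35) = 22.7 J/K.
The insulated surroundings exchange no heat, so ΔS_surr = 0 and ΔS_universe = ΔS_gas.

ΔS_universe = 22.7 J/K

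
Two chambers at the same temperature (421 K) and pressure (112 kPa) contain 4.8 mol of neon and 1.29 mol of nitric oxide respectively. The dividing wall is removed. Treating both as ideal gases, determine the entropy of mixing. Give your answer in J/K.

Mole fractions: x_A = 4.8/6.09 = 0.788, x_B = 0.212.
ΔS_mix = −R(n_A ln x_A + n_B ln x_B) = −8.314 × (4.8 ln 0.788 + 1.29 ln 0.212) = 26.1 J/K.

ΔS_mix = 26.1 J/K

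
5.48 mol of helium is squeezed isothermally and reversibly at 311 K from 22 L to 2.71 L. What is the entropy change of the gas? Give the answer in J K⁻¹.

For an isothermal ideal gas ΔS_gas = nR ln(V₂/V₁) = 5.48 × 8.314 × ln(2.71/22) = -95.4 J/K.

ΔS_gas = -95.4 J/K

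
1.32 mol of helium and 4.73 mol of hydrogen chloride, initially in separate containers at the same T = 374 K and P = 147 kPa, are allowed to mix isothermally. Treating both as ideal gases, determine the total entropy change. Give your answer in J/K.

Mole fractions: x_A = 1.32/6.05 = 0.218, x_B = 0.782.
ΔS_mix = −R(n_A ln x_A + n_B ln x_B) = −8.314 × (1.32 ln 0.218 + 4.73 ln 0.782) = 26.4 J/K.

ΔS_mix = 26.4 J/K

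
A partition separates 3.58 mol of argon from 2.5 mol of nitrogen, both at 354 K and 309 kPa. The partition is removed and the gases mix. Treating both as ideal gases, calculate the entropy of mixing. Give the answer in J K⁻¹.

Mole fractions: x_A = 3.58/6.08 = 0.589, x_B = 0.411.
ΔS_mix = −R(n_A ln x_A + n_B ln x_B) = −8.314 × (3.58 ln 0.589 + 2.5 ln 0.411) = 34.2 J/K.

ΔS_mix = 34.2 J/K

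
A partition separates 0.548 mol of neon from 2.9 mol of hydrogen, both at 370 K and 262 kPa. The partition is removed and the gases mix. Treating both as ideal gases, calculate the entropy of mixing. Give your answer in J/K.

ΔS_mix = 12.6 J/K

Mole fractions: x_A = 0.548/3.45 = 0.159, x_B = 0.841.
ΔS_mix = −R(n_A ln x_A + n_B ln x_B) = −8.314 × (0.548 ln 0.159 + 2.9 ln 0.841) = 12.6 J/K.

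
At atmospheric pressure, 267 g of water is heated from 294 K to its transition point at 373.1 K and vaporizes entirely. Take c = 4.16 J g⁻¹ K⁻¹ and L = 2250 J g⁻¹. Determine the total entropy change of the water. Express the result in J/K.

ΔS = 1870 J/K

Warming step: ΔS₁ = m c ln(T_tr/T_i) = 267 × 4.16 × ln(373.1/294) = 264.6 J/K.
Phase change: ΔS₂ = +mL/T_tr = 267 × 2250 / 373.1 = 1610 J/K.
ΔS_total = (264.6) + (1610) = 1870 J/K.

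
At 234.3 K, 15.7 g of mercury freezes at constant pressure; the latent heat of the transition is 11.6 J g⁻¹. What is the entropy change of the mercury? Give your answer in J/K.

Heat released by the substance: Q = −mL = −15.7 × 11.6 = −182.12 J.
At constant T, ΔS = Q_rev/T = −182.12 / 234.3 = -0.777 J/K.

ΔS = -0.777 J/K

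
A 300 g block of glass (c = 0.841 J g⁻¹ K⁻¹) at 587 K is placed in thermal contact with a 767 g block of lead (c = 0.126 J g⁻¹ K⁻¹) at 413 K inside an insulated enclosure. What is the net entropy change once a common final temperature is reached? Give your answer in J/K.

ΔS_total = 4.09 J/K

Energy balance: T_f = (m₁c₁T₁ + m₂c₂T₂)/(m₁c₁ + m₂c₂) = 538.81 K.
ΔS₁ = m₁c₁ ln(T_f/T₁) = 252.3 × ln(538.81/587) = -21.61 J/K.
ΔS₂ = m₂c₂ ln(T_f/T₂) = 96.642 × ln(538.81/413) = 25.7 J/K.
ΔS_total = -21.61 + 25.7 = 4.09 J/K.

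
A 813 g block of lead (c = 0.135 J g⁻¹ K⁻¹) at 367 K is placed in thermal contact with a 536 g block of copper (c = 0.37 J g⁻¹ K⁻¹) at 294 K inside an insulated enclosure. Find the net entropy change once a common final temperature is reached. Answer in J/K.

ΔS_total = 1.77 J/K

Energy balance: T_f = (m₁c₁T₁ + m₂c₂T₂)/(m₁c₁ + m₂c₂) = 320.01 K.
ΔS₁ = m₁c₁ ln(T_f/T₁) = 109.755 × ln(320.01/367) = -15.04 J/K.
ΔS₂ = m₂c₂ ln(T_f/T₂) = 198.32 × ln(320.01/294) = 16.81 J/K.
ΔS_total = -15.04 + 16.81 = 1.77 J/K.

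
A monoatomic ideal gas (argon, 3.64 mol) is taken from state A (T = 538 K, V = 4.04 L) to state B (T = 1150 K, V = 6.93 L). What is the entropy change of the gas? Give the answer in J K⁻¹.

Entropy is a state function: ΔS = nC_V ln(T₂/T₁) + nR ln(V₂/V₁), with C_V = 3R/2 = 12.47 J mol⁻¹ K⁻¹ for a monoatomic ideal gas.
ΔS = 3.64 × [12.47 × ln(1150/538) + 8.314 × ln(6.93/4.04)] = 50.8 J/K.

ΔS = 50.8 J/K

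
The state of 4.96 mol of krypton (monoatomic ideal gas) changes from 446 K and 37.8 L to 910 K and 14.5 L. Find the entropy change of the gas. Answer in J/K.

Entropy is a state function: ΔS = nC_V ln(T₂/T₁) + nR ln(V₂/V₁), with C_V = 3R/2 = 12.47 J mol⁻¹ K⁻¹ for a monoatomic ideal gas.
ΔS = 4.96 × [12.47 × ln(910/446) + 8.314 × ln(14.5/37.8)] = 4.6 J/K.

ΔS = 4.6 J/K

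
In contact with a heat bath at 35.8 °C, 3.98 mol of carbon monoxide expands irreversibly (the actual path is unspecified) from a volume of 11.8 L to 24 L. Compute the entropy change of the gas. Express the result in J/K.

Entropy is a state function, so ΔS_gas depends only on the end states.
For an isothermal ideal gas ΔS_gas = nR ln(V₂/V₁) = 3.98 × 8.314 × ln(24/11.8) = 23.5 J/K.

ΔS_gas = 23.5 J/K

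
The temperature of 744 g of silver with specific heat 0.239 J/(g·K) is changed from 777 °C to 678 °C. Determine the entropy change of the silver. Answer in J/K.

In kelvin: T₁ = 1050.15 K, T₂ = 951.15 K. ΔS = ∫dQ_rev/T = m c ln(T₂/T₁) = 744 × 0.239 × ln(951.15/1050.15) = -17.6 J/K.

ΔS = -17.6 J/K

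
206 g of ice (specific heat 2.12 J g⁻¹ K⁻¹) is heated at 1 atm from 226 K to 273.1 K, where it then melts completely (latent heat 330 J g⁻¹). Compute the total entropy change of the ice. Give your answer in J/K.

ΔS = 332 J/K

Warming step: ΔS₁ = m c ln(T_tr/T_i) = 206 × 2.12 × ln(273.1/226) = 82.67 J/K.
Phase change: ΔS₂ = +mL/T_tr = 206 × 330 / 273.1 = 248.9 J/K.
ΔS_total = (82.67) + (248.9) = 332 J/K.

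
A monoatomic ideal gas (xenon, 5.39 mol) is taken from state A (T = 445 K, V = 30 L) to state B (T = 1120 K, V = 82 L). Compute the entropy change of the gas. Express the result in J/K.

ΔS = 107 J/K

Entropy is a state function: ΔS = nC_V ln(T₂/T₁) + nR ln(V₂/V₁), with C_V = 3R/2 = 12.47 J mol⁻¹ K⁻¹ for a monoatomic ideal gas.
ΔS = 5.39 × [12.47 × ln(1120/445) + 8.314 × ln(82/30)] = 107 J/K.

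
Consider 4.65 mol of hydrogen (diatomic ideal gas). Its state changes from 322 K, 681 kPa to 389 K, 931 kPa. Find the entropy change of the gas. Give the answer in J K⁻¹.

ΔS = 13.5 J/K

ΔS = nC_p ln(T₂/T₁) − nR ln(P₂/P₁), with C_p = 7R/2 = 29.1 J mol⁻¹ K⁻¹ for a diatomic ideal gas.
ΔS = 4.65 × [29.1 × ln(389/322) − 8.314 × ln(931/681)] = 13.5 J/K.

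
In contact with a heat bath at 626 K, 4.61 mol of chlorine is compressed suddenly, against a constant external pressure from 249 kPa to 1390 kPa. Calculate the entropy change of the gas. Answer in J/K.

ΔS_gas = -65.9 J/K

Entropy is a state function, so ΔS_gas depends only on the end states.
For an isothermal ideal gas ΔS_gas = nR ln(P₁/P₂) = 4.61 × 8.314 × ln(249/1390) = -65.9 J/K.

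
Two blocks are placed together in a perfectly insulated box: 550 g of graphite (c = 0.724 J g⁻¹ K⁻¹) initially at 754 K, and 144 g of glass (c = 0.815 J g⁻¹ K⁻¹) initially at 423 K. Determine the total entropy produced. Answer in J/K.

ΔS_total = 13.6 J/K

Energy balance: T_f = (m₁c₁T₁ + m₂c₂T₂)/(m₁c₁ + m₂c₂) = 678.65 K.
ΔS₁ = m₁c₁ ln(T_f/T₁) = 398.2 × ln(678.65/754) = -41.92 J/K.
ΔS₂ = m₂c₂ ln(T_f/T₂) = 117.36 × ln(678.65/423) = 55.48 J/K.
ΔS_total = -41.92 + 55.48 = 13.6 J/K.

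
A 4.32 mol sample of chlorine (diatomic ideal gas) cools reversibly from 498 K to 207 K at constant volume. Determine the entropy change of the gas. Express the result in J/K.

At constant volume, ΔS = nC_V ln(T₂/T₁) with C_V = 5R/2 = 20.79 J mol⁻¹ K⁻¹.
ΔS = 4.32 × 20.79 × ln(207/498) = -78.8 J/K.

ΔS = -78.8 J/K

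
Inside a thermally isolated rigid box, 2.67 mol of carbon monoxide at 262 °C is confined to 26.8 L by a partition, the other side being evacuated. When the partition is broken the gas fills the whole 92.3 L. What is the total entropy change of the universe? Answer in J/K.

ΔS_universe = 27.5 J/K

For an ideal gas in free expansion Q = 0 and W = 0, so T is unchanged.
Entropy is a state function; using a reversible isothermal path, ΔS_gas = nR ln(V₂/V₁) = 2.67 × 8.314 × ln(92.3/26.8) = 27.5 J/K.
The insulated surroundings exchange no heat, so ΔS_surr = 0 and ΔS_universe = ΔS_gas.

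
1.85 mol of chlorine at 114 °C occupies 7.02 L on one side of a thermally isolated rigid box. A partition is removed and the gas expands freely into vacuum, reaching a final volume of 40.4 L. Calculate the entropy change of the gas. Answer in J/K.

For an ideal gas in free expansion Q = 0 and W = 0, so T is unchanged.
Entropy is a state function; using a reversible isothermal path, ΔS_gas = nR ln(V₂/V₁) = 1.85 × 8.314 × ln(40.4/7.02) = 26.9 J/K.

ΔS_gas = 26.9 J/K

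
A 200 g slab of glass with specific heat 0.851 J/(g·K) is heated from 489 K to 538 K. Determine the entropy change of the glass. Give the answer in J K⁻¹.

ΔS = 16.3 J/K

ΔS = ∫dQ_rev/T = m c ln(T₂/T₁) = 200 × 0.851 × ln(538/489) = 16.3 J/K.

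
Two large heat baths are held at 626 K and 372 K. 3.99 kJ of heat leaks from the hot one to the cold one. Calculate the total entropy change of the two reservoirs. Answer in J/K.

ΔS_hot = −Q/T_H = −3990/626 = -6.3738 J/K and ΔS_cold = +Q/T_C = 3990/372 = 10.726 J/K.
ΔS_total = -6.3738 + 10.726 = 4.35 J/K, positive as the second law requires.

ΔS_total = 4.35 J/K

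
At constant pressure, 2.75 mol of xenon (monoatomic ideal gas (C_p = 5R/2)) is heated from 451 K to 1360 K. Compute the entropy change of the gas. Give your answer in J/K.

ΔS = 63.1 J/K

At constant pressure, ΔS = nC_p ln(T₂/T₁) with C_p = 5R/2 = 20.79 J mol⁻¹ K⁻¹.
ΔS = 2.75 × 20.79 × ln(1360/451) = 63.1 J/K.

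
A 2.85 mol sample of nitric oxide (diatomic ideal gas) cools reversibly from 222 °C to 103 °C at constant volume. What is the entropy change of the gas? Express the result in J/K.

In kelvin: T₁ = 495.15 K, T₂ = 376.15 K. At constant volume, ΔS = nC_V ln(T₂/T₁) with C_V = 5R/2 = 20.79 J mol⁻¹ K⁻¹.
ΔS = 2.85 × 20.79 × ln(376.15/495.15) = -16.3 J/K.

ΔS = -16.3 J/K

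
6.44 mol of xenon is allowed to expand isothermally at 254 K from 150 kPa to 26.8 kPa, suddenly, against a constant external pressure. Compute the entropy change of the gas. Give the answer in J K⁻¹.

Entropy is a state function, so ΔS_gas depends only on the end states.
For an isothermal ideal gas ΔS_gas = nR ln(P₁/P₂) = 6.44 × 8.314 × ln(150/26.8) = 92.2 J/K.

ΔS_gas = 92.2 J/K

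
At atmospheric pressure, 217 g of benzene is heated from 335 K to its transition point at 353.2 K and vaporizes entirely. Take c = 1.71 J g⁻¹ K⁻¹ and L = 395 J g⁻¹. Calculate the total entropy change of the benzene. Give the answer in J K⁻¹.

Warming step: ΔS₁ = m c ln(T_tr/T_i) = 217 × 1.71 × ln(353.2/335) = 19.63 J/K.
Phase change: ΔS₂ = +mL/T_tr = 217 × 395 / 353.2 = 242.7 J/K.
ΔS_total = (19.63) + (242.7) = 262 J/K.

ΔS = 262 J/K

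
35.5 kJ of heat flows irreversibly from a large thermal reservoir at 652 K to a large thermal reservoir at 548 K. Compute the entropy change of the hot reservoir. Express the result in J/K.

The hot reservoir loses heat Q, so ΔS_hot = −Q/T_H = −35500/652 = -54.4 J/K.

ΔS_hot = -54.4 J/K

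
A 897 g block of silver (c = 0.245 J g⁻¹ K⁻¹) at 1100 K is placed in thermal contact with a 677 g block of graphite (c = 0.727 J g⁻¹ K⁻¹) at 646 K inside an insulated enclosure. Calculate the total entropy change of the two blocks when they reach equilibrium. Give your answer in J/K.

ΔS_total = 22.8 J/K

Energy balance: T_f = (m₁c₁T₁ + m₂c₂T₂)/(m₁c₁ + m₂c₂) = 786.14 K.
ΔS₁ = m₁c₁ ln(T_f/T₁) = 219.765 × ln(786.14/1100) = -73.83 J/K.
ΔS₂ = m₂c₂ ln(T_f/T₂) = 492.179 × ln(786.14/646) = 96.63 J/K.
ΔS_total = -73.83 + 96.63 = 22.8 J/K.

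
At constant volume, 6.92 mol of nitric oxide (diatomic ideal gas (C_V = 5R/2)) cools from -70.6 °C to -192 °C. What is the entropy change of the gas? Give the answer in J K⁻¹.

ΔS = -132 J/K

In kelvin: T₁ = 202.55 K, T₂ = 81.15 K. At constant volume, ΔS = nC_V ln(T₂/T₁) with C_V = 5R/2 = 20.79 J mol⁻¹ K⁻¹.
ΔS = 6.92 × 20.79 × ln(81.15/202.55) = -132 J/K.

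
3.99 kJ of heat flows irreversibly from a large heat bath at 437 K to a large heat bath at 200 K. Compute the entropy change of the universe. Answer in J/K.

ΔS_total = 10.8 J/K

ΔS_hot = −Q/T_H = −3990/437 = -9.13 J/K and ΔS_cold = +Q/T_C = 3990/200 = 19.95 J/K.
ΔS_total = -9.13 + 19.95 = 10.8 J/K, positive as the second law requires.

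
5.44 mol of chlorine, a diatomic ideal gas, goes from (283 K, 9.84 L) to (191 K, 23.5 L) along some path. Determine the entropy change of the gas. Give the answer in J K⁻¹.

ΔS = -5.08 J/K

Entropy is a state function: ΔS = nC_V ln(T₂/T₁) + nR ln(V₂/V₁), with C_V = 5R/2 = 20.79 J mol⁻¹ K⁻¹ for a diatomic ideal gas.
ΔS = 5.44 × [20.79 × ln(191/283) + 8.314 × ln(23.5/9.84)] = -5.08 J/K.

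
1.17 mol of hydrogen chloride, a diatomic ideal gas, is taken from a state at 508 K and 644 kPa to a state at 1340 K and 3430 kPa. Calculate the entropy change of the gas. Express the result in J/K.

ΔS = nC_p ln(T₂/T₁) − nR ln(P₂/P₁), with C_p = 7R/2 = 29.1 J mol⁻¹ K⁻¹ for a diatomic ideal gas.
ΔS = 1.17 × [29.1 × ln(1340/508) − 8.314 × ln(3430/644)] = 16.8 J/K.

ΔS = 16.8 J/K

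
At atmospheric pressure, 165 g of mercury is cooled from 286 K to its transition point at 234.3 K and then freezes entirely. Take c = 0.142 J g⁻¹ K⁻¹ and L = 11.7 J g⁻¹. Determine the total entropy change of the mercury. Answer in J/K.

Cooling step: ΔS₁ = m c ln(T_tr/T_i) = 165 × 0.142 × ln(234.3/286) = -4.672 J/K.
Phase change: ΔS₂ = −mL/T_tr = −165 × 11.7 / 234.3 = -8.239 J/K.
ΔS_total = (-4.672) + (-8.239) = -12.9 J/K.

ΔS = -12.9 J/K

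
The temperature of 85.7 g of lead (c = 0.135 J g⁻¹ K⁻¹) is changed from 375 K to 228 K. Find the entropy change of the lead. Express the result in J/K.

ΔS = -5.76 J/K

ΔS = ∫dQ_rev/T = m c ln(T₂/T₁) = 85.7 × 0.135 × ln(228/375) = -5.76 J/K.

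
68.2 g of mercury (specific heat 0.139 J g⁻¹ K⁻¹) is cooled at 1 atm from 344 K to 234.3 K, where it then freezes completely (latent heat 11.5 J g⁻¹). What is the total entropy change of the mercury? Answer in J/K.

Cooling step: ΔS₁ = m c ln(T_tr/T_i) = 68.2 × 0.139 × ln(234.3/344) = -3.641 J/K.
Phase change: ΔS₂ = −mL/T_tr = −68.2 × 11.5 / 234.3 = -3.347 J/K.
ΔS_total = (-3.641) + (-3.347) = -6.99 J/K.

ΔS = -6.99 J/K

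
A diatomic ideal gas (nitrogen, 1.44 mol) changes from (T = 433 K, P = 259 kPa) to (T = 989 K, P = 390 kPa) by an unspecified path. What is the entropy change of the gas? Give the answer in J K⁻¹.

ΔS = nC_p ln(T₂/T₁) − nR ln(P₂/P₁), with C_p = 7R/2 = 29.1 J mol⁻¹ K⁻¹ for a diatomic ideal gas.
ΔS = 1.44 × [29.1 × ln(989/433) − 8.314 × ln(390/259)] = 29.7 J/K.

ΔS = 29.7 J/K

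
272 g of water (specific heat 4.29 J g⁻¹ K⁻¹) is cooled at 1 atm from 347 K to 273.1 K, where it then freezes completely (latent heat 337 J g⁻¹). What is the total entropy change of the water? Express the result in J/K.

ΔS = -615 J/K

Cooling step: ΔS₁ = m c ln(T_tr/T_i) = 272 × 4.29 × ln(273.1/347) = -279.5 J/K.
Phase change: ΔS₂ = −mL/T_tr = −272 × 337 / 273.1 = -335.6 J/K.
ΔS_total = (-279.5) + (-335.6) = -615 J/K.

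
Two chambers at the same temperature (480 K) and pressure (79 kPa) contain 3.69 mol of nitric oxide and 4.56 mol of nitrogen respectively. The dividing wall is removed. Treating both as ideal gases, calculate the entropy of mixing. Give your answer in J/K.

Mole fractions: x_A = 3.69/8.25 = 0.447, x_B = 0.553.
ΔS_mix = −R(n_A ln x_A + n_B ln x_B) = −8.314 × (3.69 ln 0.447 + 4.56 ln 0.553) = 47.2 J/K.

ΔS_mix = 47.2 J/K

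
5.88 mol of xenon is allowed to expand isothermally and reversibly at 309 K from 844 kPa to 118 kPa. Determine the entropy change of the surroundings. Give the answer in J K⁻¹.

ΔS_surr = -96.2 J/K

For an isothermal ideal gas ΔS_gas = nR ln(P₁/P₂) = 5.88 × 8.314 × ln(844/118) = 96.2 J/K.
The process is reversible, so ΔS_surr = −ΔS_gas = -96.2 J/K and ΔS_universe = 0.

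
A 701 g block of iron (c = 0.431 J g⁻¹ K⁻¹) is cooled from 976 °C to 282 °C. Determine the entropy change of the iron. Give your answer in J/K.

ΔS = -245 J/K

In kelvin: T₁ = 1249.15 K, T₂ = 555.15 K. ΔS = ∫dQ_rev/T = m c ln(T₂/T₁) = 701 × 0.431 × ln(555.15/1249.15) = -245 J/K.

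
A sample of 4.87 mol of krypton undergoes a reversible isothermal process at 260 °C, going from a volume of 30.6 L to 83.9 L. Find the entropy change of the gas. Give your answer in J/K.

For an isothermal ideal gas ΔS_gas = nR ln(V₂/V₁) = 4.87 × 8.314 × ln(83.9/30.6) = 40.8 J/K.

ΔS_gas = 40.8 J/K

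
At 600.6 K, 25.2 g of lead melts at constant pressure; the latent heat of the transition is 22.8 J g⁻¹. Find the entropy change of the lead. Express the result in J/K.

ΔS = 0.957 J/K

Heat absorbed by the substance: Q = mL = 25.2 × 22.8 = 574.56 J.
At constant T, ΔS = Q_rev/T = 574.56 / 600.6 = 0.957 J/K.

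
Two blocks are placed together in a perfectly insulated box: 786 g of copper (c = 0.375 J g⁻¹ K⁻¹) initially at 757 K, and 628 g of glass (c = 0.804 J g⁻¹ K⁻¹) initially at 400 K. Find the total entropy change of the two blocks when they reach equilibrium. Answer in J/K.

ΔS_total = 39.4 J/K

Energy balance: T_f = (m₁c₁T₁ + m₂c₂T₂)/(m₁c₁ + m₂c₂) = 531.59 K.
ΔS₁ = m₁c₁ ln(T_f/T₁) = 294.75 × ln(531.59/757) = -104.2 J/K.
ΔS₂ = m₂c₂ ln(T_f/T₂) = 504.912 × ln(531.59/400) = 143.6 J/K.
ΔS_total = -104.2 + 143.6 = 39.4 J/K.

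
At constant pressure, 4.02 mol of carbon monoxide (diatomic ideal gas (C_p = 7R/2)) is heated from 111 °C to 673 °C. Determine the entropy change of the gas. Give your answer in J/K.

In kelvin: T₁ = 384.15 K, T₂ = 946.15 K. At constant pressure, ΔS = nC_p ln(T₂/T₁) with C_p = 7R/2 = 29.1 J mol⁻¹ K⁻¹.
ΔS = 4.02 × 29.1 × ln(946.15/384.15) = 105 J/K.

ΔS = 105 J/K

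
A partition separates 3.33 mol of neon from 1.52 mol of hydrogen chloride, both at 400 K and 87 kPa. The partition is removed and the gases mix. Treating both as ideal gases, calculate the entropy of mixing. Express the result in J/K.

Mole fractions: x_A = 3.33/4.85 = 0.687, x_B = 0.313.
ΔS_mix = −R(n_A ln x_A + n_B ln x_B) = −8.314 × (3.33 ln 0.687 + 1.52 ln 0.313) = 25.1 J/K.

ΔS_mix = 25.1 J/K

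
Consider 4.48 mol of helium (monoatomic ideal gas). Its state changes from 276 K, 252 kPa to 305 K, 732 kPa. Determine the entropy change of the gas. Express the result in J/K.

ΔS = nC_p ln(T₂/T₁) − nR ln(P₂/P₁), with C_p = 5R/2 = 20.79 J mol⁻¹ K⁻¹ for a monoatomic ideal gas.
ΔS = 4.48 × [20.79 × ln(305/276) − 8.314 × ln(732/252)] = -30.4 J/K.

ΔS = -30.4 J/K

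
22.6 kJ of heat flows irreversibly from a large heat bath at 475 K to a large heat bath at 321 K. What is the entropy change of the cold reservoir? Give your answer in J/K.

ΔS_cold = 70.4 J/K

The cold reservoir gains heat Q, so ΔS_cold = +Q/T_C = 22600/321 = 70.4 J/K.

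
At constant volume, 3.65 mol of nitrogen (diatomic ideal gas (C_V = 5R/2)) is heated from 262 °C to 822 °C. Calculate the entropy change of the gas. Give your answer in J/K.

In kelvin: T₁ = 535.15 K, T₂ = 1095.15 K. At constant volume, ΔS = nC_V ln(T₂/T₁) with C_V = 5R/2 = 20.79 J mol⁻¹ K⁻¹.
ΔS = 3.65 × 20.79 × ln(1095.15/535.15) = 54.3 J/K.

ΔS = 54.3 J/K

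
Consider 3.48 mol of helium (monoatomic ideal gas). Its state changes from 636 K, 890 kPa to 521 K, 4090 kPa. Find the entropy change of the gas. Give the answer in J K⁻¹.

ΔS = -58.6 J/K

ΔS = nC_p ln(T₂/T₁) − nR ln(P₂/P₁), with C_p = 5R/2 = 20.79 J mol⁻¹ K⁻¹ for a monoatomic ideal gas.
ΔS = 3.48 × [20.79 × ln(521/636) − 8.314 × ln(4090/890)] = -58.6 J/K.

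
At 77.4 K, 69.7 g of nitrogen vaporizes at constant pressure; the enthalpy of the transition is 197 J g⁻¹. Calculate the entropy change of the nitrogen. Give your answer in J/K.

ΔS = 177 J/K

Heat absorbed by the substance: Q = mL = 69.7 × 197 = 13730.9 J.
At constant T, ΔS = Q_rev/T = 13730.9 / 77.4 = 177 J/K.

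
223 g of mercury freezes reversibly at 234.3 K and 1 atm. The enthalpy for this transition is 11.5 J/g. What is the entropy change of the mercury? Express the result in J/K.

ΔS = -10.9 J/K

Heat released by the substance: Q = −mL = −223 × 11.5 = −2564.5 J.
At constant T, ΔS = Q_rev/T = −2564.5 / 234.3 = -10.9 J/K.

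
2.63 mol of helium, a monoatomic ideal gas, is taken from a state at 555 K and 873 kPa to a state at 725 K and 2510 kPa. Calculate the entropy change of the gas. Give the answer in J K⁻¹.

ΔS = nC_p ln(T₂/T₁) − nR ln(P₂/P₁), with C_p = 5R/2 = 20.79 J mol⁻¹ K⁻¹ for a monoatomic ideal gas.
ΔS = 2.63 × [20.79 × ln(725/555) − 8.314 × ln(2510/873)] = -8.49 J/K.

ΔS = -8.49 J/K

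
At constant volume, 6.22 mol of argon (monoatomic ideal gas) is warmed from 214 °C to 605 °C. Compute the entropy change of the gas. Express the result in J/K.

In kelvin: T₁ = 487.15 K, T₂ = 878.15 K. At constant volume, ΔS = nC_V ln(T₂/T₁) with C_V = 3R/2 = 12.47 J mol⁻¹ K⁻¹.
ΔS = 6.22 × 12.47 × ln(878.15/487.15) = 45.7 J/K.

ΔS = 45.7 J/K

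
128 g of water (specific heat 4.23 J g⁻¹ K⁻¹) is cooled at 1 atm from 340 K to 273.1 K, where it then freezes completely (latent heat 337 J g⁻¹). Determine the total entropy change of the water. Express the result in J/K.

Cooling step: ΔS₁ = m c ln(T_tr/T_i) = 128 × 4.23 × ln(273.1/340) = -118.63 J/K.
Phase change: ΔS₂ = −mL/T_tr = −128 × 337 / 273.1 = -157.95 J/K.
ΔS_total = (-118.63) + (-157.95) = -277 J/K.

ΔS = -277 J/K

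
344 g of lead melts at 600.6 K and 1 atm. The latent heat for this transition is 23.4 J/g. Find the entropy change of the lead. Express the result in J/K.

ΔS = 13.4 J/K

Heat absorbed by the substance: Q = mL = 344 × 23.4 = 8049.6 J.
At constant T, ΔS = Q_rev/T = 8049.6 / 600.6 = 13.4 J/K.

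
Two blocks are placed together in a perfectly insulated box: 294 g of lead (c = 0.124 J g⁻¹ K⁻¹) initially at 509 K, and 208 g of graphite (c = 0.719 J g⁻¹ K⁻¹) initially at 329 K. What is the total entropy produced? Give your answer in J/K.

Energy balance: T_f = (m₁c₁T₁ + m₂c₂T₂)/(m₁c₁ + m₂c₂) = 364.28 K.
ΔS₁ = m₁c₁ ln(T_f/T₁) = 36.456 × ln(364.28/509) = -12.196 J/K.
ΔS₂ = m₂c₂ ln(T_f/T₂) = 149.552 × ln(364.28/329) = 15.233 J/K.
ΔS_total = -12.196 + 15.233 = 3.04 J/K.

ΔS_total = 3.04 J/K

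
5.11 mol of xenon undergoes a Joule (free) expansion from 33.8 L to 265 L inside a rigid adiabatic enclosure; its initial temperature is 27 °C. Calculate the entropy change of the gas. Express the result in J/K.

ΔS_gas = 87.5 J/K

No heat is exchanged and no work is done, so the ideal-gas temperature stays constant.
Entropy is a state function; using a reversible isothermal path, ΔS_gas = nR ln(V₂/V₁) = 5.11 × 8.314 × ln(265/33.8) = 87.5 J/K.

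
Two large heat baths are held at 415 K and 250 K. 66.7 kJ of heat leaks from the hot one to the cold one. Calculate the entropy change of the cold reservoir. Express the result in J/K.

ΔS_cold = 267 J/K

The cold reservoir gains heat Q, so ΔS_cold = +Q/T_C = 66700/250 = 267 J/K.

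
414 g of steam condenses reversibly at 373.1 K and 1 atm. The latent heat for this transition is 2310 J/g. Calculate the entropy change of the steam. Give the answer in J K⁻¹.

Heat released by the substance: Q = −mL = −414 × 2310 = −956340 J.
At constant T, ΔS = Q_rev/T = −956340 / 373.1 = -2560 J/K.

ΔS = -2560 J/K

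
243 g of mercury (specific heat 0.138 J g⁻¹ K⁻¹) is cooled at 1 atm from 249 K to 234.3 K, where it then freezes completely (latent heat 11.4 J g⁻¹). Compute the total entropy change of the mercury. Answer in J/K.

Cooling step: ΔS₁ = m c ln(T_tr/T_i) = 243 × 0.138 × ln(234.3/249) = -2.041 J/K.
Phase change: ΔS₂ = −mL/T_tr = −243 × 11.4 / 234.3 = -11.82 J/K.
ΔS_total = (-2.041) + (-11.82) = -13.9 J/K.

ΔS = -13.9 J/K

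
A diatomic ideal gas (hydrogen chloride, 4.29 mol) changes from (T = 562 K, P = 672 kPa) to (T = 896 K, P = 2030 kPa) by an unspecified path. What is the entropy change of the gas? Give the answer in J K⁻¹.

ΔS = nC_p ln(T₂/T₁) − nR ln(P₂/P₁), with C_p = 7R/2 = 29.1 J mol⁻¹ K⁻¹ for a diatomic ideal gas.
ΔS = 4.29 × [29.1 × ln(896/562) − 8.314 × ln(2030/672)] = 18.8 J/K.

ΔS = 18.8 J/K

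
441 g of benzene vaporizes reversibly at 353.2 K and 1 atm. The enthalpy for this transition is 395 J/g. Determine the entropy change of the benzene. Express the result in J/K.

ΔS = 493 J/K

Heat absorbed by the substance: Q = mL = 441 × 395 = 174195 J.
At constant T, ΔS = Q_rev/T = 174195 / 353.2 = 493 J/K.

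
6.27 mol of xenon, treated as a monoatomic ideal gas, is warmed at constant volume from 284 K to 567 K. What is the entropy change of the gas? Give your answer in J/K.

At constant volume, ΔS = nC_V ln(T₂/T₁) with C_V = 3R/2 = 12.47 J mol⁻¹ K⁻¹.
ΔS = 6.27 × 12.47 × ln(567/284) = 54.1 J/K.

ΔS = 54.1 J/K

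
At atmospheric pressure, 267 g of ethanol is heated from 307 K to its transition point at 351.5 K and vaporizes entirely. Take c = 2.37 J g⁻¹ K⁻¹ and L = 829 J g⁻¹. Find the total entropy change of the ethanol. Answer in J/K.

ΔS = 715 J/K

Warming step: ΔS₁ = m c ln(T_tr/T_i) = 267 × 2.37 × ln(351.5/307) = 85.66 J/K.
Phase change: ΔS₂ = +mL/T_tr = 267 × 829 / 351.5 = 629.7 J/K.
ΔS_total = (85.66) + (629.7) = 715 J/K.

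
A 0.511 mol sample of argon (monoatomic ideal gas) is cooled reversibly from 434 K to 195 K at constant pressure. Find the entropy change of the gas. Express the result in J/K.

At constant pressure, ΔS = nC_p ln(T₂/T₁) with C_p = 5R/2 = 20.79 J mol⁻¹ K⁻¹.
ΔS = 0.511 × 20.79 × ln(195/434) = -8.5 J/K.

ΔS = -8.5 J/K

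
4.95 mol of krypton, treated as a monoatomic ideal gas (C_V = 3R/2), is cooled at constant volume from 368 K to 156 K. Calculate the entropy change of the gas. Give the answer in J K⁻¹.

ΔS = -53 J/K

At constant volume, ΔS = nC_V ln(T₂/T₁) with C_V = 3R/2 = 12.47 J mol⁻¹ K⁻¹.
ΔS = 4.95 × 12.47 × ln(156/368) = -53 J/K.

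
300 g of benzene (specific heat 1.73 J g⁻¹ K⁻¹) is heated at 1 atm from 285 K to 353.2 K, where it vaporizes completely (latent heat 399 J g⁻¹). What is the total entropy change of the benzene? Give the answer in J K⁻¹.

ΔS = 450 J/K

Warming step: ΔS₁ = m c ln(T_tr/T_i) = 300 × 1.73 × ln(353.2/285) = 111.3 J/K.
Phase change: ΔS₂ = +mL/T_tr = 300 × 399 / 353.2 = 338.9 J/K.
ΔS_total = (111.3) + (338.9) = 450 J/K.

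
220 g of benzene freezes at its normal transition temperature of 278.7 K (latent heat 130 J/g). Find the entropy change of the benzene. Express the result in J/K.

Heat released by the substance: Q = −mL = −220 × 130 = −28600 J.
At constant T, ΔS = Q_rev/T = −28600 / 278.7 = -103 J/K.

ΔS = -103 J/K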